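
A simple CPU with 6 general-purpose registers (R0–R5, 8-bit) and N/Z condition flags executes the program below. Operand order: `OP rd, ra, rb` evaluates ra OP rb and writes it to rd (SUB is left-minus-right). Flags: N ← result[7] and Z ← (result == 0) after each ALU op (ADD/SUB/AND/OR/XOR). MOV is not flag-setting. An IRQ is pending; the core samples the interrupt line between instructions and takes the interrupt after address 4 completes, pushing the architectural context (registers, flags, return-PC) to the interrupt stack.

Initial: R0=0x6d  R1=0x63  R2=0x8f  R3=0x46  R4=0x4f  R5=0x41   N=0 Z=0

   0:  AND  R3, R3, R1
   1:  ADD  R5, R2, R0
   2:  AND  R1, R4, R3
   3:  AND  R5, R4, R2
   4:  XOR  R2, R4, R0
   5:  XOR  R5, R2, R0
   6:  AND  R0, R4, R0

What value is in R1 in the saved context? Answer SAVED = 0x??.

SAVED = 0x42

after  0: R0=0x6d R1=0x63 R2=0x8f R3=0x42 R4=0x4f R5=0x41  N=0 Z=0
after  1: R0=0x6d R1=0x63 R2=0x8f R3=0x42 R4=0x4f R5=0xfc  N=1 Z=0
after  2: R0=0x6d R1=0x42 R2=0x8f R3=0x42 R4=0x4f R5=0xfc  N=0 Z=0
after  3: R0=0x6d R1=0x42 R2=0x8f R3=0x42 R4=0x4f R5=0x0f  N=0 Z=0
after  4: R0=0x6d R1=0x42 R2=0x22 R3=0x42 R4=0x4f R5=0x0f  N=0 Z=0
-- IRQ taken; context saved, return-PC = 5 --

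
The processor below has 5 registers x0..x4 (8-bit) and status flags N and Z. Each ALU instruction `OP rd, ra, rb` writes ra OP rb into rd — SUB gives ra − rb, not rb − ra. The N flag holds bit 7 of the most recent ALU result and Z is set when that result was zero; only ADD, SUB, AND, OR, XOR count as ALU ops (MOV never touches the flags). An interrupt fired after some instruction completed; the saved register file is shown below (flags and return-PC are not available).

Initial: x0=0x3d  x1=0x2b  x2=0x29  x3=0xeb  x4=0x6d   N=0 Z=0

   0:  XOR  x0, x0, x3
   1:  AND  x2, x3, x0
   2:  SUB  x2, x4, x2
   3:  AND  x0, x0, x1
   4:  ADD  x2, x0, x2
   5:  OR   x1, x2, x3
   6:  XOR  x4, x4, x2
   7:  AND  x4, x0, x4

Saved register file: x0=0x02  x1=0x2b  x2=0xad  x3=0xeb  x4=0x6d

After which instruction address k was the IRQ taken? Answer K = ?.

after  0: x0=0xd6 x1=0x2b x2=0x29 x3=0xeb x4=0x6d  N=1 Z=0
after  1: x0=0xd6 x1=0x2b x2=0xc2 x3=0xeb x4=0x6d  N=1 Z=0
after  2: x0=0xd6 x1=0x2b x2=0xab x3=0xeb x4=0x6d  N=1 Z=0
after  3: x0=0x02 x1=0x2b x2=0xab x3=0xeb x4=0x6d  N=0 Z=0
after  4: x0=0x02 x1=0x2b x2=0xad x3=0xeb x4=0x6d  N=1 Z=0
-- IRQ taken; context saved, return-PC = 5 --

K = 4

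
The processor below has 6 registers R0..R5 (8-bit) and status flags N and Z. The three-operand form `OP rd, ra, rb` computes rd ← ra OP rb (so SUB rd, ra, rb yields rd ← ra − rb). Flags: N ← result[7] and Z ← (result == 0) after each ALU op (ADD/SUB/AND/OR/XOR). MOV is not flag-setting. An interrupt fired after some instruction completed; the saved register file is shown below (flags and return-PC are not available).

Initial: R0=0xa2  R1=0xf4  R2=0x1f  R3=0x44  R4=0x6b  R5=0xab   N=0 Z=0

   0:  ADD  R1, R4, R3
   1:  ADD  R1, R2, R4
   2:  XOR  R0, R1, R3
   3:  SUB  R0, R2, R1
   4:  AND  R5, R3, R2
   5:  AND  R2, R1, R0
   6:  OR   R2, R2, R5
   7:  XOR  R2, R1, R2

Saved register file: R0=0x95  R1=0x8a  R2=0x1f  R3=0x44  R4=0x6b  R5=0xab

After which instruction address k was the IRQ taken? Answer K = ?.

K = 3

after  0: R0=0xa2 R1=0xaf R2=0x1f R3=0x44 R4=0x6b R5=0xab  N=1 Z=0
after  1: R0=0xa2 R1=0x8a R2=0x1f R3=0x44 R4=0x6b R5=0xab  N=1 Z=0
after  2: R0=0xce R1=0x8a R2=0x1f R3=0x44 R4=0x6b R5=0xab  N=1 Z=0
after  3: R0=0x95 R1=0x8a R2=0x1f R3=0x44 R4=0x6b R5=0xab  N=1 Z=0
-- IRQ taken; context saved, return-PC = 4 --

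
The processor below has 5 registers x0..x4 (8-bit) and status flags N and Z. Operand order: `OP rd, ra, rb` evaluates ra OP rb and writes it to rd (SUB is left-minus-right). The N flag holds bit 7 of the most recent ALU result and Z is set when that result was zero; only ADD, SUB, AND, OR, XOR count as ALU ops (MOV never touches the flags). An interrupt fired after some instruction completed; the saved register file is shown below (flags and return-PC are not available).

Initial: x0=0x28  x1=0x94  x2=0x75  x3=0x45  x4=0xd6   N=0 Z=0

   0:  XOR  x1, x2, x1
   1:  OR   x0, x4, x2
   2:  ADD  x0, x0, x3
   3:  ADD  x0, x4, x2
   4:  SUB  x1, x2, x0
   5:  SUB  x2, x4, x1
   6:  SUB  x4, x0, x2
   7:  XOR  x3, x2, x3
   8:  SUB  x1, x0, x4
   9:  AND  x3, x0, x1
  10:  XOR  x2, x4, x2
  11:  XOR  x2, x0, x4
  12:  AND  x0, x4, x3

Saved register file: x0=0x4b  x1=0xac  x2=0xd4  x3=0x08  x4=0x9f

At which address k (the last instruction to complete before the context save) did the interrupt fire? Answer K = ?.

K = 11

after  0: x0=0x28 x1=0xe1 x2=0x75 x3=0x45 x4=0xd6  N=1 Z=0
after  1: x0=0xf7 x1=0xe1 x2=0x75 x3=0x45 x4=0xd6  N=1 Z=0
after  2: x0=0x3c x1=0xe1 x2=0x75 x3=0x45 x4=0xd6  N=0 Z=0
after  3: x0=0x4b x1=0xe1 x2=0x75 x3=0x45 x4=0xd6  N=0 Z=0
after  4: x0=0x4b x1=0x2a x2=0x75 x3=0x45 x4=0xd6  N=0 Z=0
after  5: x0=0x4b x1=0x2a x2=0xac x3=0x45 x4=0xd6  N=1 Z=0
after  6: x0=0x4b x1=0x2a x2=0xac x3=0x45 x4=0x9f  N=1 Z=0
after  7: x0=0x4b x1=0x2a x2=0xac x3=0xe9 x4=0x9f  N=1 Z=0
after  8: x0=0x4b x1=0xac x2=0xac x3=0xe9 x4=0x9f  N=1 Z=0
after  9: x0=0x4b x1=0xac x2=0xac x3=0x08 x4=0x9f  N=0 Z=0
after 10: x0=0x4b x1=0xac x2=0x33 x3=0x08 x4=0x9f  N=0 Z=0
after 11: x0=0x4b x1=0xac x2=0xd4 x3=0x08 x4=0x9f  N=1 Z=0
-- IRQ taken; context saved, return-PC = 12 --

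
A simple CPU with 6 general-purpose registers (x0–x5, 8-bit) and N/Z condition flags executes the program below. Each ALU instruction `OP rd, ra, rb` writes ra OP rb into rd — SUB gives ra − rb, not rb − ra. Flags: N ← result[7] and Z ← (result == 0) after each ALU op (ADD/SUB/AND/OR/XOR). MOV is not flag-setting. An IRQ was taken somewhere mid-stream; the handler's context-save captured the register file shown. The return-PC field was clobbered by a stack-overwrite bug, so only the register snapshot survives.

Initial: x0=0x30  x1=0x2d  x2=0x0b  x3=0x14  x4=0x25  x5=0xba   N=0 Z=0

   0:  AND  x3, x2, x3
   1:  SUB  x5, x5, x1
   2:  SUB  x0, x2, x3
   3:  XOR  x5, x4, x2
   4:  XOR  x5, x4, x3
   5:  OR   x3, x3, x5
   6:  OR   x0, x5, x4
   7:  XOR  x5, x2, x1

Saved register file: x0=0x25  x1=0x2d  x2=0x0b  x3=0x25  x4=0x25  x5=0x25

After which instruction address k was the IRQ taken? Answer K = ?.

K = 6

after  0: x0=0x30 x1=0x2d x2=0x0b x3=0x00 x4=0x25 x5=0xba  N=0 Z=1
after  1: x0=0x30 x1=0x2d x2=0x0b x3=0x00 x4=0x25 x5=0x8d  N=1 Z=0
after  2: x0=0x0b x1=0x2d x2=0x0b x3=0x00 x4=0x25 x5=0x8d  N=0 Z=0
after  3: x0=0x0b x1=0x2d x2=0x0b x3=0x00 x4=0x25 x5=0x2e  N=0 Z=0
after  4: x0=0x0b x1=0x2d x2=0x0b x3=0x00 x4=0x25 x5=0x25  N=0 Z=0
after  5: x0=0x0b x1=0x2d x2=0x0b x3=0x25 x4=0x25 x5=0x25  N=0 Z=0
after  6: x0=0x25 x1=0x2d x2=0x0b x3=0x25 x4=0x25 x5=0x25  N=0 Z=0
-- IRQ taken; context saved, return-PC = 7 --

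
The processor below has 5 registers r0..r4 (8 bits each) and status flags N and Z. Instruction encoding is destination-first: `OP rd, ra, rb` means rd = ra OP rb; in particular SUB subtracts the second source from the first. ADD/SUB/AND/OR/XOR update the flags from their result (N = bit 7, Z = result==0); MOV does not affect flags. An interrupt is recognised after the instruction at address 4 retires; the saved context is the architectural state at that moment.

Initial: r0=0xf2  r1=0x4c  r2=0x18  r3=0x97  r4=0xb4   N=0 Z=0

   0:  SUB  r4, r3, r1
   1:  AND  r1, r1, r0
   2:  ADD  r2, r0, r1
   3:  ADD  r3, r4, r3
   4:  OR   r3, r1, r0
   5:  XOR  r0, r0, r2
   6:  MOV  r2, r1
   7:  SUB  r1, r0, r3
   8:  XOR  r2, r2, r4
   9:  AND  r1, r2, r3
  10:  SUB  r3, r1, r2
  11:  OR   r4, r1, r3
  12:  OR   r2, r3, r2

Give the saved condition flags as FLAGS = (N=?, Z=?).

FLAGS = (N=1, Z=0)

after  0: r0=0xf2 r1=0x4c r2=0x18 r3=0x97 r4=0x4b  N=0 Z=0
after  1: r0=0xf2 r1=0x40 r2=0x18 r3=0x97 r4=0x4b  N=0 Z=0
after  2: r0=0xf2 r1=0x40 r2=0x32 r3=0x97 r4=0x4b  N=0 Z=0
after  3: r0=0xf2 r1=0x40 r2=0x32 r3=0xe2 r4=0x4b  N=1 Z=0
after  4: r0=0xf2 r1=0x40 r2=0x32 r3=0xf2 r4=0x4b  N=1 Z=0
-- IRQ taken; context saved, return-PC = 5 --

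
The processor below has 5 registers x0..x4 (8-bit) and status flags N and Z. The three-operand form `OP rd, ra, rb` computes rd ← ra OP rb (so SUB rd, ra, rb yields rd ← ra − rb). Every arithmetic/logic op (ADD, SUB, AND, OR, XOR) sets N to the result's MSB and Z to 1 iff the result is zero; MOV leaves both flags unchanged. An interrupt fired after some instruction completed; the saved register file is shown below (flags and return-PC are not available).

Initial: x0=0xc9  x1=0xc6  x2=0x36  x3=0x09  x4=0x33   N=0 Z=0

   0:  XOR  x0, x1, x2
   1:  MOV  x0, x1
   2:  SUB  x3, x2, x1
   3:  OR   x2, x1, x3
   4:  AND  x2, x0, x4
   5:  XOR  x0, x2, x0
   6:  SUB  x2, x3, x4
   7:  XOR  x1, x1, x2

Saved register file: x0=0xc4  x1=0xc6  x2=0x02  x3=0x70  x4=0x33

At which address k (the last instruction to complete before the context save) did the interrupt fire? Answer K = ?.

after  0: x0=0xf0 x1=0xc6 x2=0x36 x3=0x09 x4=0x33  N=1 Z=0
after  1: x0=0xc6 x1=0xc6 x2=0x36 x3=0x09 x4=0x33  N=1 Z=0
after  2: x0=0xc6 x1=0xc6 x2=0x36 x3=0x70 x4=0x33  N=0 Z=0
after  3: x0=0xc6 x1=0xc6 x2=0xf6 x3=0x70 x4=0x33  N=1 Z=0
after  4: x0=0xc6 x1=0xc6 x2=0x02 x3=0x70 x4=0x33  N=0 Z=0
after  5: x0=0xc4 x1=0xc6 x2=0x02 x3=0x70 x4=0x33  N=1 Z=0
-- IRQ taken; context saved, return-PC = 6 --

K = 5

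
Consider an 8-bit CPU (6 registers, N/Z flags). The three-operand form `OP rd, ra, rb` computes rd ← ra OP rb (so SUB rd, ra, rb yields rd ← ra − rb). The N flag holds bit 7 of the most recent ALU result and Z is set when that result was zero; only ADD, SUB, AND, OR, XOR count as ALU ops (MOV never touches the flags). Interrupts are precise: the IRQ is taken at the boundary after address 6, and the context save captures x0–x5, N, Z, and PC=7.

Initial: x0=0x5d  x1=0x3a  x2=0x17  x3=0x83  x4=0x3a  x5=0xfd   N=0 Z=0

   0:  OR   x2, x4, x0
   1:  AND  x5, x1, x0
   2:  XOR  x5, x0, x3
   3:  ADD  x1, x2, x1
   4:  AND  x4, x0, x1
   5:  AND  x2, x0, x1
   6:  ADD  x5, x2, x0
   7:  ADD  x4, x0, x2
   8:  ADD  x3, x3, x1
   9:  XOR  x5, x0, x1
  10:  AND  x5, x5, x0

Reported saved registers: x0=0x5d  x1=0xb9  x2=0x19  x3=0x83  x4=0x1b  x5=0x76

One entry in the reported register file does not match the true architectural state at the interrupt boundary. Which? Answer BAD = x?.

BAD = x4

after  0: x0=0x5d x1=0x3a x2=0x7f x3=0x83 x4=0x3a x5=0xfd  N=0 Z=0
after  1: x0=0x5d x1=0x3a x2=0x7f x3=0x83 x4=0x3a x5=0x18  N=0 Z=0
after  2: x0=0x5d x1=0x3a x2=0x7f x3=0x83 x4=0x3a x5=0xde  N=1 Z=0
after  3: x0=0x5d x1=0xb9 x2=0x7f x3=0x83 x4=0x3a x5=0xde  N=1 Z=0
after  4: x0=0x5d x1=0xb9 x2=0x7f x3=0x83 x4=0x19 x5=0xde  N=0 Z=0
after  5: x0=0x5d x1=0xb9 x2=0x19 x3=0x83 x4=0x19 x5=0xde  N=0 Z=0
after  6: x0=0x5d x1=0xb9 x2=0x19 x3=0x83 x4=0x19 x5=0x76  N=0 Z=0
-- IRQ taken; context saved, return-PC = 7 --
mismatch: x4: reported 0x1b vs actual 0x19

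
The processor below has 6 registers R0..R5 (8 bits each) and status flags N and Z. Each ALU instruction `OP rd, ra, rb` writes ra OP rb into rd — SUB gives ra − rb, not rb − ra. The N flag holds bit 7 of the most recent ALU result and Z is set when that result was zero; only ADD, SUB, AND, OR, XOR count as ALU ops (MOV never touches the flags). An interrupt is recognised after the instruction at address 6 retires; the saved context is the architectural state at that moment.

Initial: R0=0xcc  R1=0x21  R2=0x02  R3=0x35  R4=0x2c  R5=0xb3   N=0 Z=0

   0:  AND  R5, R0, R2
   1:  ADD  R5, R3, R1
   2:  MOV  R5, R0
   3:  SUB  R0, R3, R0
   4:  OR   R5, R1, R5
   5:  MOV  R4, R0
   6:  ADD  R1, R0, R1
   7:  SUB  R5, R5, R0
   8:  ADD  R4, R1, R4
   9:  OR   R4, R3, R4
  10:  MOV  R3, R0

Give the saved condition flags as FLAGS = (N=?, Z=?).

FLAGS = (N=1, Z=0)

after  0: R0=0xcc R1=0x21 R2=0x02 R3=0x35 R4=0x2c R5=0x00  N=0 Z=1
after  1: R0=0xcc R1=0x21 R2=0x02 R3=0x35 R4=0x2c R5=0x56  N=0 Z=0
after  2: R0=0xcc R1=0x21 R2=0x02 R3=0x35 R4=0x2c R5=0xcc  N=0 Z=0
after  3: R0=0x69 R1=0x21 R2=0x02 R3=0x35 R4=0x2c R5=0xcc  N=0 Z=0
after  4: R0=0x69 R1=0x21 R2=0x02 R3=0x35 R4=0x2c R5=0xed  N=1 Z=0
after  5: R0=0x69 R1=0x21 R2=0x02 R3=0x35 R4=0x69 R5=0xed  N=1 Z=0
after  6: R0=0x69 R1=0x8a R2=0x02 R3=0x35 R4=0x69 R5=0xed  N=1 Z=0
-- IRQ taken; context saved, return-PC = 7 --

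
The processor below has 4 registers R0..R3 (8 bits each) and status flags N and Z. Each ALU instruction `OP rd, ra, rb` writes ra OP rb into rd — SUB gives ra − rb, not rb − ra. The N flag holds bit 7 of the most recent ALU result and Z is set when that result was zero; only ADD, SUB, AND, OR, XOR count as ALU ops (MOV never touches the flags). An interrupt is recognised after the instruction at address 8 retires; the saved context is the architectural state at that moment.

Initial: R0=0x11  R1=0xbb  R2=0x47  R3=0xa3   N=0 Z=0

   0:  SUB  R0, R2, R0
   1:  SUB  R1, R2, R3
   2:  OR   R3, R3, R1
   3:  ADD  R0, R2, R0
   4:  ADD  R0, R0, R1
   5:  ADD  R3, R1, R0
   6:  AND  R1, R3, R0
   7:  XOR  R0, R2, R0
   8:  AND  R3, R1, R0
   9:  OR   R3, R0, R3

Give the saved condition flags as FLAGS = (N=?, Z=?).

after  0: R0=0x36 R1=0xbb R2=0x47 R3=0xa3  N=0 Z=0
after  1: R0=0x36 R1=0xa4 R2=0x47 R3=0xa3  N=1 Z=0
after  2: R0=0x36 R1=0xa4 R2=0x47 R3=0xa7  N=1 Z=0
after  3: R0=0x7d R1=0xa4 R2=0x47 R3=0xa7  N=0 Z=0
after  4: R0=0x21 R1=0xa4 R2=0x47 R3=0xa7  N=0 Z=0
after  5: R0=0x21 R1=0xa4 R2=0x47 R3=0xc5  N=1 Z=0
after  6: R0=0x21 R1=0x01 R2=0x47 R3=0xc5  N=0 Z=0
after  7: R0=0x66 R1=0x01 R2=0x47 R3=0xc5  N=0 Z=0
after  8: R0=0x66 R1=0x01 R2=0x47 R3=0x00  N=0 Z=1
-- IRQ taken; context saved, return-PC = 9 --

FLAGS = (N=0, Z=1)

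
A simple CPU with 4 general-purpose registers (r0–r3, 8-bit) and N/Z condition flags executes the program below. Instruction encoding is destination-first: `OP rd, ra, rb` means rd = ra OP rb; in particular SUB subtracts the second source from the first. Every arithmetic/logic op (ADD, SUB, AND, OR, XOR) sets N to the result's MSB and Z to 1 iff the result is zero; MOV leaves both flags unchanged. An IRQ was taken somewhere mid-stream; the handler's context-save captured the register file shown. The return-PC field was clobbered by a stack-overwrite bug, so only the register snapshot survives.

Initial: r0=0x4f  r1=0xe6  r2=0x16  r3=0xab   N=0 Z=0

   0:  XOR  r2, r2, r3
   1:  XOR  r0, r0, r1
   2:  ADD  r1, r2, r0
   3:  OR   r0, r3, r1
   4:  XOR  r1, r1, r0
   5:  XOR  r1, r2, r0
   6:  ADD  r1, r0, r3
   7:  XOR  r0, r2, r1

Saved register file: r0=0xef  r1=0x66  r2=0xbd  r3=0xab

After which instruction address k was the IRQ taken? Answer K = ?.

K = 3

after  0: r0=0x4f r1=0xe6 r2=0xbd r3=0xab  N=1 Z=0
after  1: r0=0xa9 r1=0xe6 r2=0xbd r3=0xab  N=1 Z=0
after  2: r0=0xa9 r1=0x66 r2=0xbd r3=0xab  N=0 Z=0
after  3: r0=0xef r1=0x66 r2=0xbd r3=0xab  N=1 Z=0
-- IRQ taken; context saved, return-PC = 4 --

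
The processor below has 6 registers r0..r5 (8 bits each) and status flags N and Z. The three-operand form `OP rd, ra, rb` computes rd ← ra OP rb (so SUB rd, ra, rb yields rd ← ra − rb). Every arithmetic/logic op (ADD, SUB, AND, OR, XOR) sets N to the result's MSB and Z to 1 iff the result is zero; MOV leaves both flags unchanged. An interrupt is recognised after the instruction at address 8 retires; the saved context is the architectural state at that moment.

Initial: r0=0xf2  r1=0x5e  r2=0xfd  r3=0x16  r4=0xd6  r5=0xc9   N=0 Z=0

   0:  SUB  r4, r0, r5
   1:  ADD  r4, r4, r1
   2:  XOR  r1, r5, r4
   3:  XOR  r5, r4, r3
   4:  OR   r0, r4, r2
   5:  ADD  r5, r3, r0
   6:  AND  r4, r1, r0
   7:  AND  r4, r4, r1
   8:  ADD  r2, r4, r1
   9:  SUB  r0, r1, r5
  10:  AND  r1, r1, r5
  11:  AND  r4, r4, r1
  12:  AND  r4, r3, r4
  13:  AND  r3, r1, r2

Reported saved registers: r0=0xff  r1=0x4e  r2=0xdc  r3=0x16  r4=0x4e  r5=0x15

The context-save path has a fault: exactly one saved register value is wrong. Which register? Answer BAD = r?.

after  0: r0=0xf2 r1=0x5e r2=0xfd r3=0x16 r4=0x29 r5=0xc9  N=0 Z=0
after  1: r0=0xf2 r1=0x5e r2=0xfd r3=0x16 r4=0x87 r5=0xc9  N=1 Z=0
after  2: r0=0xf2 r1=0x4e r2=0xfd r3=0x16 r4=0x87 r5=0xc9  N=0 Z=0
after  3: r0=0xf2 r1=0x4e r2=0xfd r3=0x16 r4=0x87 r5=0x91  N=1 Z=0
after  4: r0=0xff r1=0x4e r2=0xfd r3=0x16 r4=0x87 r5=0x91  N=1 Z=0
after  5: r0=0xff r1=0x4e r2=0xfd r3=0x16 r4=0x87 r5=0x15  N=0 Z=0
after  6: r0=0xff r1=0x4e r2=0xfd r3=0x16 r4=0x4e r5=0x15  N=0 Z=0
after  7: r0=0xff r1=0x4e r2=0xfd r3=0x16 r4=0x4e r5=0x15  N=0 Z=0
after  8: r0=0xff r1=0x4e r2=0x9c r3=0x16 r4=0x4e r5=0x15  N=1 Z=0
-- IRQ taken; context saved, return-PC = 9 --
mismatch: r2: reported 0xdc vs actual 0x9c

BAD = r2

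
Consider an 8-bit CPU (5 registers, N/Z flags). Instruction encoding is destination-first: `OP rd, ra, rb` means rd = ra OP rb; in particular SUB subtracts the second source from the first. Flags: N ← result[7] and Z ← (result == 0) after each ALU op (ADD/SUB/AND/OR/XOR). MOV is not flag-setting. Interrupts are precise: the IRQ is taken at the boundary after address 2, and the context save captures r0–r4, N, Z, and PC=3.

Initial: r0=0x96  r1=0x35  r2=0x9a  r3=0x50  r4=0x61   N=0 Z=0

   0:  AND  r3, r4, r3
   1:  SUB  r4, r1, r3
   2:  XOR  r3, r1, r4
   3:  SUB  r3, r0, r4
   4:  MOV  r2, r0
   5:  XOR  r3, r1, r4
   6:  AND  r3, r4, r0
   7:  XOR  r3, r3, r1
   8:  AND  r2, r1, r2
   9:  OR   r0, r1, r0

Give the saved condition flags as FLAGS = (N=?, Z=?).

FLAGS = (N=1, Z=0)

after  0: r0=0x96 r1=0x35 r2=0x9a r3=0x40 r4=0x61  N=0 Z=0
after  1: r0=0x96 r1=0x35 r2=0x9a r3=0x40 r4=0xf5  N=1 Z=0
after  2: r0=0x96 r1=0x35 r2=0x9a r3=0xc0 r4=0xf5  N=1 Z=0
-- IRQ taken; context saved, return-PC = 3 --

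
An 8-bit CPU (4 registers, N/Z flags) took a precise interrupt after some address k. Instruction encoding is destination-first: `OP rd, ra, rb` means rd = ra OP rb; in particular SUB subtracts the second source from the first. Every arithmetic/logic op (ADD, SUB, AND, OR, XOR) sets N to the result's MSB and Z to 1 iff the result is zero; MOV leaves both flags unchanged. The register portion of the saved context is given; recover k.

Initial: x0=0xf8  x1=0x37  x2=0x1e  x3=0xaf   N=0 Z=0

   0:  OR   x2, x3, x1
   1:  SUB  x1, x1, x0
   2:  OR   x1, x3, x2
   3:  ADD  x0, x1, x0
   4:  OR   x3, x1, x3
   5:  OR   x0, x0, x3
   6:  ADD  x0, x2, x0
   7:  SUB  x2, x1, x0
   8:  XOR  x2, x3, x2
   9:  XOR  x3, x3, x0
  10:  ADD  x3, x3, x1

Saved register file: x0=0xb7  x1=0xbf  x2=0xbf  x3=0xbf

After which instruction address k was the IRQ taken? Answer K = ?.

K = 4

after  0: x0=0xf8 x1=0x37 x2=0xbf x3=0xaf  N=1 Z=0
after  1: x0=0xf8 x1=0x3f x2=0xbf x3=0xaf  N=0 Z=0
after  2: x0=0xf8 x1=0xbf x2=0xbf x3=0xaf  N=1 Z=0
after  3: x0=0xb7 x1=0xbf x2=0xbf x3=0xaf  N=1 Z=0
after  4: x0=0xb7 x1=0xbf x2=0xbf x3=0xbf  N=1 Z=0
-- IRQ taken; context saved, return-PC = 5 --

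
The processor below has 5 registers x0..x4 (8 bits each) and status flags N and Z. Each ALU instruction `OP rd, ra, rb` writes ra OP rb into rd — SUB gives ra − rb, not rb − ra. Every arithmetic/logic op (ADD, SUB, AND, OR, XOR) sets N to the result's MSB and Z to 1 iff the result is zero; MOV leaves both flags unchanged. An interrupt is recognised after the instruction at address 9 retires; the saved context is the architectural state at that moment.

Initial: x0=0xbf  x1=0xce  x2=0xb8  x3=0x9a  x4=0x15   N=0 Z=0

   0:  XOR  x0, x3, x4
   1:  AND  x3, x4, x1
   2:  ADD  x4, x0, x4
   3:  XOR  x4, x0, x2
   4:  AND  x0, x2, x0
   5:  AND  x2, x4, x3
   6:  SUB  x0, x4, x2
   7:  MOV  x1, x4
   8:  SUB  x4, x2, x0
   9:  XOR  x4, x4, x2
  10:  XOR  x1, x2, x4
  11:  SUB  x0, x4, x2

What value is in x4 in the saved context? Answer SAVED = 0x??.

SAVED = 0xd5

after  0: x0=0x8f x1=0xce x2=0xb8 x3=0x9a x4=0x15  N=1 Z=0
after  1: x0=0x8f x1=0xce x2=0xb8 x3=0x04 x4=0x15  N=0 Z=0
after  2: x0=0x8f x1=0xce x2=0xb8 x3=0x04 x4=0xa4  N=1 Z=0
after  3: x0=0x8f x1=0xce x2=0xb8 x3=0x04 x4=0x37  N=0 Z=0
after  4: x0=0x88 x1=0xce x2=0xb8 x3=0x04 x4=0x37  N=1 Z=0
after  5: x0=0x88 x1=0xce x2=0x04 x3=0x04 x4=0x37  N=0 Z=0
after  6: x0=0x33 x1=0xce x2=0x04 x3=0x04 x4=0x37  N=0 Z=0
after  7: x0=0x33 x1=0x37 x2=0x04 x3=0x04 x4=0x37  N=0 Z=0
after  8: x0=0x33 x1=0x37 x2=0x04 x3=0x04 x4=0xd1  N=1 Z=0
after  9: x0=0x33 x1=0x37 x2=0x04 x3=0x04 x4=0xd5  N=1 Z=0
-- IRQ taken; context saved, return-PC = 10 --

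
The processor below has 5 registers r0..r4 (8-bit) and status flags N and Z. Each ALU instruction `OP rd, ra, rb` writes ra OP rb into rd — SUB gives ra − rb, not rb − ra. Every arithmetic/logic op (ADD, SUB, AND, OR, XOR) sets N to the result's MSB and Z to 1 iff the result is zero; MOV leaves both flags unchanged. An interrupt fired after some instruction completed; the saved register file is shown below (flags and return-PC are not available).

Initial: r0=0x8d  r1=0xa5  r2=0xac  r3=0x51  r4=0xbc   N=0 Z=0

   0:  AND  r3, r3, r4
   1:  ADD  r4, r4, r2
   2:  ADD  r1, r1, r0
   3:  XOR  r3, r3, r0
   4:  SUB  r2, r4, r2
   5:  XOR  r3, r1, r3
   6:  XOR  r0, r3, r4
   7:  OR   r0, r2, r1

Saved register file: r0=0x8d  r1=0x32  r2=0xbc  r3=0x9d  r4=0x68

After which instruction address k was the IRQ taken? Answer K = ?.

after  0: r0=0x8d r1=0xa5 r2=0xac r3=0x10 r4=0xbc  N=0 Z=0
after  1: r0=0x8d r1=0xa5 r2=0xac r3=0x10 r4=0x68  N=0 Z=0
after  2: r0=0x8d r1=0x32 r2=0xac r3=0x10 r4=0x68  N=0 Z=0
after  3: r0=0x8d r1=0x32 r2=0xac r3=0x9d r4=0x68  N=1 Z=0
after  4: r0=0x8d r1=0x32 r2=0xbc r3=0x9d r4=0x68  N=1 Z=0
-- IRQ taken; context saved, return-PC = 5 --

K = 4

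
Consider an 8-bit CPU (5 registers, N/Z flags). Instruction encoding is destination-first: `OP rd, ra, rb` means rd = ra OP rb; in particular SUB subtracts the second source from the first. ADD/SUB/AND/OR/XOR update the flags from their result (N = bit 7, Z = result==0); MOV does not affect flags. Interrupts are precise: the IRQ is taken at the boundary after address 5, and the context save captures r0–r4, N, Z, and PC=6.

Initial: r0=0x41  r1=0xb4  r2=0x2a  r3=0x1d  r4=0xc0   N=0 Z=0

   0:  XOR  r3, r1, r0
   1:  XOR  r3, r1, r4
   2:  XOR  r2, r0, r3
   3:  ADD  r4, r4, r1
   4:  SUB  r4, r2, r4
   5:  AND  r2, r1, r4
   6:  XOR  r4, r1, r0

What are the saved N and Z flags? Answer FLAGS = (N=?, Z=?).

FLAGS = (N=1, Z=0)

after  0: r0=0x41 r1=0xb4 r2=0x2a r3=0xf5 r4=0xc0  N=1 Z=0
after  1: r0=0x41 r1=0xb4 r2=0x2a r3=0x74 r4=0xc0  N=0 Z=0
after  2: r0=0x41 r1=0xb4 r2=0x35 r3=0x74 r4=0xc0  N=0 Z=0
after  3: r0=0x41 r1=0xb4 r2=0x35 r3=0x74 r4=0x74  N=0 Z=0
after  4: r0=0x41 r1=0xb4 r2=0x35 r3=0x74 r4=0xc1  N=1 Z=0
after  5: r0=0x41 r1=0xb4 r2=0x80 r3=0x74 r4=0xc1  N=1 Z=0
-- IRQ taken; context saved, return-PC = 6 --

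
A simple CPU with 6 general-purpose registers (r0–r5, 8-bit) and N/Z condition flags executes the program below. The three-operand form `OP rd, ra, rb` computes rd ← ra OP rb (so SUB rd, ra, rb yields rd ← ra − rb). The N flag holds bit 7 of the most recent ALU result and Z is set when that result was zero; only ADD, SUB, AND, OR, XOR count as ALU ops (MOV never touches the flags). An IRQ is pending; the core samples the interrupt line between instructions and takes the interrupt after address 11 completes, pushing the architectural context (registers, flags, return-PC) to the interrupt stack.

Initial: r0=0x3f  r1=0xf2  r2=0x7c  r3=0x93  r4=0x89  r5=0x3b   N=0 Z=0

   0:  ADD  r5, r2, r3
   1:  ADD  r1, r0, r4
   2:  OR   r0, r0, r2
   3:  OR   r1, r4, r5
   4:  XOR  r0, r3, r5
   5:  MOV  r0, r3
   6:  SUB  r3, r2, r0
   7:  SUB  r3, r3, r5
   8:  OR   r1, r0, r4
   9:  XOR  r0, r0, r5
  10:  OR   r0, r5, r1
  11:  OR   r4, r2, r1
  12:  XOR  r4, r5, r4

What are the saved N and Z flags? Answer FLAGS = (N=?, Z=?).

after  0: r0=0x3f r1=0xf2 r2=0x7c r3=0x93 r4=0x89 r5=0x0f  N=0 Z=0
after  1: r0=0x3f r1=0xc8 r2=0x7c r3=0x93 r4=0x89 r5=0x0f  N=1 Z=0
after  2: r0=0x7f r1=0xc8 r2=0x7c r3=0x93 r4=0x89 r5=0x0f  N=0 Z=0
after  3: r0=0x7f r1=0x8f r2=0x7c r3=0x93 r4=0x89 r5=0x0f  N=1 Z=0
after  4: r0=0x9c r1=0x8f r2=0x7c r3=0x93 r4=0x89 r5=0x0f  N=1 Z=0
after  5: r0=0x93 r1=0x8f r2=0x7c r3=0x93 r4=0x89 r5=0x0f  N=1 Z=0
after  6: r0=0x93 r1=0x8f r2=0x7c r3=0xe9 r4=0x89 r5=0x0f  N=1 Z=0
after  7: r0=0x93 r1=0x8f r2=0x7c r3=0xda r4=0x89 r5=0x0f  N=1 Z=0
after  8: r0=0x93 r1=0x9b r2=0x7c r3=0xda r4=0x89 r5=0x0f  N=1 Z=0
after  9: r0=0x9c r1=0x9b r2=0x7c r3=0xda r4=0x89 r5=0x0f  N=1 Z=0
after 10: r0=0x9f r1=0x9b r2=0x7c r3=0xda r4=0x89 r5=0x0f  N=1 Z=0
after 11: r0=0x9f r1=0x9b r2=0x7c r3=0xda r4=0xff r5=0x0f  N=1 Z=0
-- IRQ taken; context saved, return-PC = 12 --

FLAGS = (N=1, Z=0)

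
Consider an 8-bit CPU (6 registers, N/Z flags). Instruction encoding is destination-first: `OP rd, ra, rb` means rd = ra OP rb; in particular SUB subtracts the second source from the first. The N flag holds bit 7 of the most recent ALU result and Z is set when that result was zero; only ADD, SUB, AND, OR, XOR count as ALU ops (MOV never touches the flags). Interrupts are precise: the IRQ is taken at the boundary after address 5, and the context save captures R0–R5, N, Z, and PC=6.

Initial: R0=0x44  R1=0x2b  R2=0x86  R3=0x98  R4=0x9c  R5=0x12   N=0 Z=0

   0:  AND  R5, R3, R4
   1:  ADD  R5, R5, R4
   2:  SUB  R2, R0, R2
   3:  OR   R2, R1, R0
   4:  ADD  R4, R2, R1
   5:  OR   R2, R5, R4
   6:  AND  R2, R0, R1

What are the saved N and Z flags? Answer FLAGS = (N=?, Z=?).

after  0: R0=0x44 R1=0x2b R2=0x86 R3=0x98 R4=0x9c R5=0x98  N=1 Z=0
after  1: R0=0x44 R1=0x2b R2=0x86 R3=0x98 R4=0x9c R5=0x34  N=0 Z=0
after  2: R0=0x44 R1=0x2b R2=0xbe R3=0x98 R4=0x9c R5=0x34  N=1 Z=0
after  3: R0=0x44 R1=0x2b R2=0x6f R3=0x98 R4=0x9c R5=0x34  N=0 Z=0
after  4: R0=0x44 R1=0x2b R2=0x6f R3=0x98 R4=0x9a R5=0x34  N=1 Z=0
after  5: R0=0x44 R1=0x2b R2=0xbe R3=0x98 R4=0x9a R5=0x34  N=1 Z=0
-- IRQ taken; context saved, return-PC = 6 --

FLAGS = (N=1, Z=0)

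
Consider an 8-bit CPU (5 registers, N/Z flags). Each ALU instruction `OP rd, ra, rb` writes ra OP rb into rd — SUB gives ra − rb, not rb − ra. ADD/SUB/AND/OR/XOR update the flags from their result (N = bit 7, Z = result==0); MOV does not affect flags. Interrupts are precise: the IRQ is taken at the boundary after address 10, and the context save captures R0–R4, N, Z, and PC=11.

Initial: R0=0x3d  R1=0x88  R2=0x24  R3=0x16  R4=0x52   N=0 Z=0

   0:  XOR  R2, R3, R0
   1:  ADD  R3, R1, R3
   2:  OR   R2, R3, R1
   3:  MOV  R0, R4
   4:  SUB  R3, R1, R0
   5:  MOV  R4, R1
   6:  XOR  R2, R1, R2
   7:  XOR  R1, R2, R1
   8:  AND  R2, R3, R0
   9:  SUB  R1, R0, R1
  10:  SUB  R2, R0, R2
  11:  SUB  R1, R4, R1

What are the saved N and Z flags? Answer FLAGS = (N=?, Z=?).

FLAGS = (N=0, Z=0)

after  0: R0=0x3d R1=0x88 R2=0x2b R3=0x16 R4=0x52  N=0 Z=0
after  1: R0=0x3d R1=0x88 R2=0x2b R3=0x9e R4=0x52  N=1 Z=0
after  2: R0=0x3d R1=0x88 R2=0x9e R3=0x9e R4=0x52  N=1 Z=0
after  3: R0=0x52 R1=0x88 R2=0x9e R3=0x9e R4=0x52  N=1 Z=0
after  4: R0=0x52 R1=0x88 R2=0x9e R3=0x36 R4=0x52  N=0 Z=0
after  5: R0=0x52 R1=0x88 R2=0x9e R3=0x36 R4=0x88  N=0 Z=0
after  6: R0=0x52 R1=0x88 R2=0x16 R3=0x36 R4=0x88  N=0 Z=0
after  7: R0=0x52 R1=0x9e R2=0x16 R3=0x36 R4=0x88  N=1 Z=0
after  8: R0=0x52 R1=0x9e R2=0x12 R3=0x36 R4=0x88  N=0 Z=0
after  9: R0=0x52 R1=0xb4 R2=0x12 R3=0x36 R4=0x88  N=1 Z=0
after 10: R0=0x52 R1=0xb4 R2=0x40 R3=0x36 R4=0x88  N=0 Z=0
-- IRQ taken; context saved, return-PC = 11 --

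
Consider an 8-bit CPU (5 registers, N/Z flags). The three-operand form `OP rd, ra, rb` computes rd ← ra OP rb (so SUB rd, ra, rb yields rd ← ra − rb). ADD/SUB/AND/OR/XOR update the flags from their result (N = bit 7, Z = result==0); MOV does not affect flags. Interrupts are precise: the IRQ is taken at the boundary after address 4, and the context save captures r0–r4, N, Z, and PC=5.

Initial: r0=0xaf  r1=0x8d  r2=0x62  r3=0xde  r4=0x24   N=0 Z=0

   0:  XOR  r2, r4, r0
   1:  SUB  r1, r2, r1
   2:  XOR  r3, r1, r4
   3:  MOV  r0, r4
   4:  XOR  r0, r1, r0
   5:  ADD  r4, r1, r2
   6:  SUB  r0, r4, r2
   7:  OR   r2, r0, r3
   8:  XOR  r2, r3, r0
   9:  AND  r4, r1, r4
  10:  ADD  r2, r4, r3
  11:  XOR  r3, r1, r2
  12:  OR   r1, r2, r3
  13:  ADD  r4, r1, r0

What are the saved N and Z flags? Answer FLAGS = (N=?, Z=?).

FLAGS = (N=1, Z=0)

after  0: r0=0xaf r1=0x8d r2=0x8b r3=0xde r4=0x24  N=1 Z=0
after  1: r0=0xaf r1=0xfe r2=0x8b r3=0xde r4=0x24  N=1 Z=0
after  2: r0=0xaf r1=0xfe r2=0x8b r3=0xda r4=0x24  N=1 Z=0
after  3: r0=0x24 r1=0xfe r2=0x8b r3=0xda r4=0x24  N=1 Z=0
after  4: r0=0xda r1=0xfe r2=0x8b r3=0xda r4=0x24  N=1 Z=0
-- IRQ taken; context saved, return-PC = 5 --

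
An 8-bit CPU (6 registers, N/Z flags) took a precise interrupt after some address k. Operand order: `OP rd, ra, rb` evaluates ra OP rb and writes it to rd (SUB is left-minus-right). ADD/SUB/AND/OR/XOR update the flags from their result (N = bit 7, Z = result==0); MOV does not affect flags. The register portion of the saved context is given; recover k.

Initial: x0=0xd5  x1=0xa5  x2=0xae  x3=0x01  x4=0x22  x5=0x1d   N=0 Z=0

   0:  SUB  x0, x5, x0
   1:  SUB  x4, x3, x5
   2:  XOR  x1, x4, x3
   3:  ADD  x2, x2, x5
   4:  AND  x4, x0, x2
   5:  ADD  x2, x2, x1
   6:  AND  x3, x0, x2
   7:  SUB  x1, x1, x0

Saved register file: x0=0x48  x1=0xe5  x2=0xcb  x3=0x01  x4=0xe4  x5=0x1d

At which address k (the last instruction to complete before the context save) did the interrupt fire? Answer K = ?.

K = 3

after  0: x0=0x48 x1=0xa5 x2=0xae x3=0x01 x4=0x22 x5=0x1d  N=0 Z=0
after  1: x0=0x48 x1=0xa5 x2=0xae x3=0x01 x4=0xe4 x5=0x1d  N=1 Z=0
after  2: x0=0x48 x1=0xe5 x2=0xae x3=0x01 x4=0xe4 x5=0x1d  N=1 Z=0
after  3: x0=0x48 x1=0xe5 x2=0xcb x3=0x01 x4=0xe4 x5=0x1d  N=1 Z=0
-- IRQ taken; context saved, return-PC = 4 --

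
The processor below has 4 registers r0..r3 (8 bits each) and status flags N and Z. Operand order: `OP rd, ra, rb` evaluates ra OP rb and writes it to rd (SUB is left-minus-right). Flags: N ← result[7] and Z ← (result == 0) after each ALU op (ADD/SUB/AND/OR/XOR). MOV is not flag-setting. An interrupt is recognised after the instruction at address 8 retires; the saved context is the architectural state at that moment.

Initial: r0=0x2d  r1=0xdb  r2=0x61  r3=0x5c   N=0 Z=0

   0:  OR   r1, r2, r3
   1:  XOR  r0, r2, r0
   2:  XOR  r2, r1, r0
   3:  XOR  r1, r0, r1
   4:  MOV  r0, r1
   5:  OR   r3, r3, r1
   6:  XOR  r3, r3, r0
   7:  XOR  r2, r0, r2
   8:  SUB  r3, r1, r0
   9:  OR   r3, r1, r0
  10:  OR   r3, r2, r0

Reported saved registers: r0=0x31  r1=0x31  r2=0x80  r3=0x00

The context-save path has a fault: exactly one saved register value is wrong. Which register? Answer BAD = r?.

BAD = r2

after  0: r0=0x2d r1=0x7d r2=0x61 r3=0x5c  N=0 Z=0
after  1: r0=0x4c r1=0x7d r2=0x61 r3=0x5c  N=0 Z=0
after  2: r0=0x4c r1=0x7d r2=0x31 r3=0x5c  N=0 Z=0
after  3: r0=0x4c r1=0x31 r2=0x31 r3=0x5c  N=0 Z=0
after  4: r0=0x31 r1=0x31 r2=0x31 r3=0x5c  N=0 Z=0
after  5: r0=0x31 r1=0x31 r2=0x31 r3=0x7d  N=0 Z=0
after  6: r0=0x31 r1=0x31 r2=0x31 r3=0x4c  N=0 Z=0
after  7: r0=0x31 r1=0x31 r2=0x00 r3=0x4c  N=0 Z=1
after  8: r0=0x31 r1=0x31 r2=0x00 r3=0x00  N=0 Z=1
-- IRQ taken; context saved, return-PC = 9 --
mismatch: r2: reported 0x80 vs actual 0x00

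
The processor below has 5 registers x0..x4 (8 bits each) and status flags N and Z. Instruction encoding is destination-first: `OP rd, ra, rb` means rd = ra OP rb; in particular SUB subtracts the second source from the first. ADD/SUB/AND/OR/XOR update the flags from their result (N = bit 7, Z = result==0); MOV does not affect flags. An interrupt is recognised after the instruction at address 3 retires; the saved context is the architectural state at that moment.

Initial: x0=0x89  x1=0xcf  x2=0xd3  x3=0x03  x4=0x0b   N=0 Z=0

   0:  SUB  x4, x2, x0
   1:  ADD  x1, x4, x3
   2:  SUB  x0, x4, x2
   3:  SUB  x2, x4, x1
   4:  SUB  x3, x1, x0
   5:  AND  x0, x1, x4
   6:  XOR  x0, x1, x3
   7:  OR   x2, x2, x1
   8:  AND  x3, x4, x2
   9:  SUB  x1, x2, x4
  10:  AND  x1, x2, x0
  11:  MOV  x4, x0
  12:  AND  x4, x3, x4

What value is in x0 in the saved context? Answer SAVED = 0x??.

after  0: x0=0x89 x1=0xcf x2=0xd3 x3=0x03 x4=0x4a  N=0 Z=0
after  1: x0=0x89 x1=0x4d x2=0xd3 x3=0x03 x4=0x4a  N=0 Z=0
after  2: x0=0x77 x1=0x4d x2=0xd3 x3=0x03 x4=0x4a  N=0 Z=0
after  3: x0=0x77 x1=0x4d x2=0xfd x3=0x03 x4=0x4a  N=1 Z=0
-- IRQ taken; context saved, return-PC = 4 --

SAVED = 0x77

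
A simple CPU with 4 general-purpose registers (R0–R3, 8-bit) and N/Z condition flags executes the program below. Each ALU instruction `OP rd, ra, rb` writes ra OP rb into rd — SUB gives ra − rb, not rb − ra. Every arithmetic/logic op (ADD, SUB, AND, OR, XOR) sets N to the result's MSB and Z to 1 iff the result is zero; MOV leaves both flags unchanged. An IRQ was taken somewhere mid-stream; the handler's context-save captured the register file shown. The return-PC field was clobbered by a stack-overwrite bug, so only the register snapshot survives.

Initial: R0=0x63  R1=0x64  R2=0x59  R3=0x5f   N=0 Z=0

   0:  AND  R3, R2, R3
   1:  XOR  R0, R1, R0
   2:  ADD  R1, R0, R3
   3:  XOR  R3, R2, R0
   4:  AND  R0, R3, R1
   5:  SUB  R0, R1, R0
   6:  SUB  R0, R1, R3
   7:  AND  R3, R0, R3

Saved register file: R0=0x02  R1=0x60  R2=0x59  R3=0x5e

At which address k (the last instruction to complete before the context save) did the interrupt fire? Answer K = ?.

K = 6

after  0: R0=0x63 R1=0x64 R2=0x59 R3=0x59  N=0 Z=0
after  1: R0=0x07 R1=0x64 R2=0x59 R3=0x59  N=0 Z=0
after  2: R0=0x07 R1=0x60 R2=0x59 R3=0x59  N=0 Z=0
after  3: R0=0x07 R1=0x60 R2=0x59 R3=0x5e  N=0 Z=0
after  4: R0=0x40 R1=0x60 R2=0x59 R3=0x5e  N=0 Z=0
after  5: R0=0x20 R1=0x60 R2=0x59 R3=0x5e  N=0 Z=0
after  6: R0=0x02 R1=0x60 R2=0x59 R3=0x5e  N=0 Z=0
-- IRQ taken; context saved, return-PC = 7 --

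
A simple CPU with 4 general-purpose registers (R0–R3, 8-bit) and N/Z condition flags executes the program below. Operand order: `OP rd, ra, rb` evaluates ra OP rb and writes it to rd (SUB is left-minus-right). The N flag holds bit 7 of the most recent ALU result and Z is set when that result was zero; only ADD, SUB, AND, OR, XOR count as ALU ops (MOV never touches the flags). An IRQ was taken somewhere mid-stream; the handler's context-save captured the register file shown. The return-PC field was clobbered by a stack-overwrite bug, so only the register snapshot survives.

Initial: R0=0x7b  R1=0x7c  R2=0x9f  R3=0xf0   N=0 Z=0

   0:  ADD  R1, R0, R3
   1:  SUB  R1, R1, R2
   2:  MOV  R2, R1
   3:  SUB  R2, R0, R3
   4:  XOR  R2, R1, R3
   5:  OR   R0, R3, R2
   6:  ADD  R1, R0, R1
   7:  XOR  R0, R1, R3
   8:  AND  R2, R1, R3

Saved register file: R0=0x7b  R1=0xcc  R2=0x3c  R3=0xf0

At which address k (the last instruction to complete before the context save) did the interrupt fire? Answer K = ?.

K = 4

after  0: R0=0x7b R1=0x6b R2=0x9f R3=0xf0  N=0 Z=0
after  1: R0=0x7b R1=0xcc R2=0x9f R3=0xf0  N=1 Z=0
after  2: R0=0x7b R1=0xcc R2=0xcc R3=0xf0  N=1 Z=0
after  3: R0=0x7b R1=0xcc R2=0x8b R3=0xf0  N=1 Z=0
after  4: R0=0x7b R1=0xcc R2=0x3c R3=0xf0  N=0 Z=0
-- IRQ taken; context saved, return-PC = 5 --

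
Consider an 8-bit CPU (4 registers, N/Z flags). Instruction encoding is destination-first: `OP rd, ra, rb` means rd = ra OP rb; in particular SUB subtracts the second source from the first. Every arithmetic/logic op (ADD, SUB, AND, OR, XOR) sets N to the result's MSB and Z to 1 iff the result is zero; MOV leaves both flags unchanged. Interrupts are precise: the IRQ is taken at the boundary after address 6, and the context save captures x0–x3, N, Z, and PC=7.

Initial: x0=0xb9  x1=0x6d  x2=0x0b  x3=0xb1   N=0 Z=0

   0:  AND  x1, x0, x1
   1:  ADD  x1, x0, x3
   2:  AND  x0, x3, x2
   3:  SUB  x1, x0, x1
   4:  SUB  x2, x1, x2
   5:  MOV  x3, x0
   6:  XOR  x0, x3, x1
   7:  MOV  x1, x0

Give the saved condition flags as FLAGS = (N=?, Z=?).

FLAGS = (N=1, Z=0)

after  0: x0=0xb9 x1=0x29 x2=0x0b x3=0xb1  N=0 Z=0
after  1: x0=0xb9 x1=0x6a x2=0x0b x3=0xb1  N=0 Z=0
after  2: x0=0x01 x1=0x6a x2=0x0b x3=0xb1  N=0 Z=0
after  3: x0=0x01 x1=0x97 x2=0x0b x3=0xb1  N=1 Z=0
after  4: x0=0x01 x1=0x97 x2=0x8c x3=0xb1  N=1 Z=0
after  5: x0=0x01 x1=0x97 x2=0x8c x3=0x01  N=1 Z=0
after  6: x0=0x96 x1=0x97 x2=0x8c x3=0x01  N=1 Z=0
-- IRQ taken; context saved, return-PC = 7 --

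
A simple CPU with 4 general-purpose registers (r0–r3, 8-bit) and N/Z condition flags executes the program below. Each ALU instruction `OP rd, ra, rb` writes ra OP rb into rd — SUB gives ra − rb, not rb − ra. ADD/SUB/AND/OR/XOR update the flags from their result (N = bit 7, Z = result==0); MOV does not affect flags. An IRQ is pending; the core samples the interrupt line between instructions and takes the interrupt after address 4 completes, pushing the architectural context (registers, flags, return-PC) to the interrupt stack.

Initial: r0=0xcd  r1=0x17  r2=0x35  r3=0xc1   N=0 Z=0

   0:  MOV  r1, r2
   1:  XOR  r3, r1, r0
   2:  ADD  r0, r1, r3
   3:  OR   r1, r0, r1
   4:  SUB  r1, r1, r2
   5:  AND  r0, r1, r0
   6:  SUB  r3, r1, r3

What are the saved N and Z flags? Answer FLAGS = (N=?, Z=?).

FLAGS = (N=0, Z=0)

after  0: r0=0xcd r1=0x35 r2=0x35 r3=0xc1  N=0 Z=0
after  1: r0=0xcd r1=0x35 r2=0x35 r3=0xf8  N=1 Z=0
after  2: r0=0x2d r1=0x35 r2=0x35 r3=0xf8  N=0 Z=0
after  3: r0=0x2d r1=0x3d r2=0x35 r3=0xf8  N=0 Z=0
after  4: r0=0x2d r1=0x08 r2=0x35 r3=0xf8  N=0 Z=0
-- IRQ taken; context saved, return-PC = 5 --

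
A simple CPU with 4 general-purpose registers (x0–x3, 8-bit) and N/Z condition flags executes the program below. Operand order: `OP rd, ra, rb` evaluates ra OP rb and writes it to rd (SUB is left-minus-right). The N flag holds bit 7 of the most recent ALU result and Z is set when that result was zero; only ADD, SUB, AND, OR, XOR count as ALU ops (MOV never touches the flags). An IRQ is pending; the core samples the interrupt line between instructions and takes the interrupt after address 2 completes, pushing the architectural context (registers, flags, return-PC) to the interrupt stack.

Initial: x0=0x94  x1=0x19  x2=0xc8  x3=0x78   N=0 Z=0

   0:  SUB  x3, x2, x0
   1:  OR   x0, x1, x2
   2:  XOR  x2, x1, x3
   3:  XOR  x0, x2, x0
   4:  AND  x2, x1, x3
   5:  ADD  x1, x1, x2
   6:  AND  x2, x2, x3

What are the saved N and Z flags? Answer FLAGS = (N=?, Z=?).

FLAGS = (N=0, Z=0)

after  0: x0=0x94 x1=0x19 x2=0xc8 x3=0x34  N=0 Z=0
after  1: x0=0xd9 x1=0x19 x2=0xc8 x3=0x34  N=1 Z=0
after  2: x0=0xd9 x1=0x19 x2=0x2d x3=0x34  N=0 Z=0
-- IRQ taken; context saved, return-PC = 3 --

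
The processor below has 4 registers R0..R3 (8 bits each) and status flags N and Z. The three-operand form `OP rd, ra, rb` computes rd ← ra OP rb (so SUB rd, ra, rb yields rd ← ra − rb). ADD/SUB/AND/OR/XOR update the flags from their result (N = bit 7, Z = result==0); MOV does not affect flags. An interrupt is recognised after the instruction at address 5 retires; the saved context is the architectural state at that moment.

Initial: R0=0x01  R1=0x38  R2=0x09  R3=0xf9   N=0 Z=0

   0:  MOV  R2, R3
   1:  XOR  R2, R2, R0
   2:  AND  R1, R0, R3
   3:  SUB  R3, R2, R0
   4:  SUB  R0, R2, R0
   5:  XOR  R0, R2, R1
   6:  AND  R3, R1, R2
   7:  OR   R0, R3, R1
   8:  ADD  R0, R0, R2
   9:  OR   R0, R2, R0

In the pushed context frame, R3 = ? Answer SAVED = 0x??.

after  0: R0=0x01 R1=0x38 R2=0xf9 R3=0xf9  N=0 Z=0
after  1: R0=0x01 R1=0x38 R2=0xf8 R3=0xf9  N=1 Z=0
after  2: R0=0x01 R1=0x01 R2=0xf8 R3=0xf9  N=0 Z=0
after  3: R0=0x01 R1=0x01 R2=0xf8 R3=0xf7  N=1 Z=0
after  4: R0=0xf7 R1=0x01 R2=0xf8 R3=0xf7  N=1 Z=0
after  5: R0=0xf9 R1=0x01 R2=0xf8 R3=0xf7  N=1 Z=0
-- IRQ taken; context saved, return-PC = 6 --

SAVED = 0xf7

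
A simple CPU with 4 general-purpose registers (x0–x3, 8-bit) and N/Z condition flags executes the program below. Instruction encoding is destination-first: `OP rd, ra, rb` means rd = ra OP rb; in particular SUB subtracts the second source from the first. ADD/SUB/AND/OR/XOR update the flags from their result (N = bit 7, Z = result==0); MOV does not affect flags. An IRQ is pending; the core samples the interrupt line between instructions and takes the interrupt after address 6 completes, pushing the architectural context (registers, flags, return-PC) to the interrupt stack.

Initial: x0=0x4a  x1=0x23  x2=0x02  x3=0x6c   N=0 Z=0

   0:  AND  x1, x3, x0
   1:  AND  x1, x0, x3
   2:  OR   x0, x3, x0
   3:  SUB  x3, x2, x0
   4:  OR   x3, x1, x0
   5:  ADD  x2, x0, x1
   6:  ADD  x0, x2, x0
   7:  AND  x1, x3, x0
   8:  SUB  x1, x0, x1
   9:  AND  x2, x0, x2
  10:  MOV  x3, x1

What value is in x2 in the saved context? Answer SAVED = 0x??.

SAVED = 0xb6

after  0: x0=0x4a x1=0x48 x2=0x02 x3=0x6c  N=0 Z=0
after  1: x0=0x4a x1=0x48 x2=0x02 x3=0x6c  N=0 Z=0
after  2: x0=0x6e x1=0x48 x2=0x02 x3=0x6c  N=0 Z=0
after  3: x0=0x6e x1=0x48 x2=0x02 x3=0x94  N=1 Z=0
after  4: x0=0x6e x1=0x48 x2=0x02 x3=0x6e  N=0 Z=0
after  5: x0=0x6e x1=0x48 x2=0xb6 x3=0x6e  N=1 Z=0
after  6: x0=0x24 x1=0x48 x2=0xb6 x3=0x6e  N=0 Z=0
-- IRQ taken; context saved, return-PC = 7 --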